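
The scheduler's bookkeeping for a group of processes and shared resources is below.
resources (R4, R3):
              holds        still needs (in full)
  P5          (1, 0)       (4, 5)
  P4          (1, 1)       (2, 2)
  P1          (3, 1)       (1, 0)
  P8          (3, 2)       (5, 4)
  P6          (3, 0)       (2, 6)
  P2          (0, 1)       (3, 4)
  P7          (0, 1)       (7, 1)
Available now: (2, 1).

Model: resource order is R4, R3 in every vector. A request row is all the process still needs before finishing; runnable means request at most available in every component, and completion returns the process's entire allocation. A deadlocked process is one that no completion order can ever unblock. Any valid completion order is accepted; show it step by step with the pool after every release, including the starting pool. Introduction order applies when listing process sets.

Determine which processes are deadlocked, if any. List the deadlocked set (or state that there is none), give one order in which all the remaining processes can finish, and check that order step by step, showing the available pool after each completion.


Deadlocked set: P5, P8, P6, P2 and P7.
Key observation: after P1, P4 the pool peaks at (6, 3), and each blocked process is short somewhere: P5 on R3; P8 on R3; P6 on R3; P2 on R3; P7 on R4.
A valid finishing order for the others: P1, P4. Step-by-step check:
  pool = (2, 1)
  P1 needs (1, 0) <= (2, 1) -> finishes; pool += (3, 1) = (5, 2)
  P4 needs (2, 2) <= (5, 2) -> finishes; pool += (1, 1) = (6, 3)
The blocked processes can never fit:
  P5 still needs (4, 5) but only (6, 3) is free — short on R3
  P8 still needs (5, 4) but only (6, 3) is free — short on R3
  P6 still needs (2, 6) but only (6, 3) is free — short on R3
  P2 still needs (3, 4) but only (6, 3) is free — short on R3
  P7 still needs (7, 1) but only (6, 3) is free — short on R4


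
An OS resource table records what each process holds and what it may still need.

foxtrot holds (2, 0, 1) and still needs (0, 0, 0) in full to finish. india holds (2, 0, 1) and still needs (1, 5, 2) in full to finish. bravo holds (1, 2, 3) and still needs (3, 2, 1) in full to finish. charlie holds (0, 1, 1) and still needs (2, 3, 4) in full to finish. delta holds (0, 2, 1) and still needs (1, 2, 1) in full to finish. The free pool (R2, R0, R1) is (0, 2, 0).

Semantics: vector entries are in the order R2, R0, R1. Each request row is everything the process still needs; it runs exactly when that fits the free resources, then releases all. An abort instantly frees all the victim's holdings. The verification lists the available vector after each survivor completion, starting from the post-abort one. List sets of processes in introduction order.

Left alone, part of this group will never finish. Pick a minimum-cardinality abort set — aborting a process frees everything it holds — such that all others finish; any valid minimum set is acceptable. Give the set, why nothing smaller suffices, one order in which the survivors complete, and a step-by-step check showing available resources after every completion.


The answer: abort bravo.
Key observation: before aborting bravo, india was permanently blocked — no order could ever run it; afterwards it completes at step 3.
Minimality: the empty abort set fails — the state is deadlocked as it stands.
The survivors complete as delta, foxtrot, india, charlie. Step-by-step check (starting from the post-abort pool):
  pool = (1, 4, 3)
  run delta (needs (1, 2, 1), free (1, 4, 3)); after release of (0, 2, 1) the pool is (1, 6, 4)
  run foxtrot (needs (0, 0, 0), free (1, 6, 4)); after release of (2, 0, 1) the pool is (3, 6, 5)
  run india (needs (1, 5, 2), free (3, 6, 5)); after release of (2, 0, 1) the pool is (5, 6, 6)
  run charlie (needs (2, 3, 4), free (5, 6, 6)); after release of (0, 1, 1) the pool is (5, 7, 7)


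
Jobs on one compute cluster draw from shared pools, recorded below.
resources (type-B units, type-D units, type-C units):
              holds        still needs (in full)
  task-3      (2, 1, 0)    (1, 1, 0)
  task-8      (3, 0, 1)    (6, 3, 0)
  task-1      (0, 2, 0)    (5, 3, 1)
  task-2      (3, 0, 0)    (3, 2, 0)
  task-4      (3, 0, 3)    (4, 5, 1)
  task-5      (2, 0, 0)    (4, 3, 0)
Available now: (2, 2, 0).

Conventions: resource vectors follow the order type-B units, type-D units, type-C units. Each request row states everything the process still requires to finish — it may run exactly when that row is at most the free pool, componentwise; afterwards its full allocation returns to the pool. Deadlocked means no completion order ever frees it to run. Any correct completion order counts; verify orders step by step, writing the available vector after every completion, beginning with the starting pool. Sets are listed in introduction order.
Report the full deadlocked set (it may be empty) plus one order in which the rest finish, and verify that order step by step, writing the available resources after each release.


No process is deadlocked.
Key observation: task-3 leads a chain of completions in which each release enables another process.
One completion order for the rest: task-3, task-5, task-8, task-1, task-4, task-2. Step-by-step check:
  pool = (2, 2, 0)
  task-3 needs (1, 1, 0) <= (2, 2, 0) -> finishes; pool += (2, 1, 0) = (4, 3, 0)
  task-5 needs (4, 3, 0) <= (4, 3, 0) -> finishes; pool += (2, 0, 0) = (6, 3, 0)
  task-8 needs (6, 3, 0) <= (6, 3, 0) -> finishes; pool += (3, 0, 1) = (9, 3, 1)
  task-1 needs (5, 3, 1) <= (9, 3, 1) -> finishes; pool += (0, 2, 0) = (9, 5, 1)
  task-4 needs (4, 5, 1) <= (9, 5, 1) -> finishes; pool += (3, 0, 3) = (12, 5, 4)
  task-2 needs (3, 2, 0) <= (12, 5, 4) -> finishes; pool += (3, 0, 0) = (15, 5, 4)


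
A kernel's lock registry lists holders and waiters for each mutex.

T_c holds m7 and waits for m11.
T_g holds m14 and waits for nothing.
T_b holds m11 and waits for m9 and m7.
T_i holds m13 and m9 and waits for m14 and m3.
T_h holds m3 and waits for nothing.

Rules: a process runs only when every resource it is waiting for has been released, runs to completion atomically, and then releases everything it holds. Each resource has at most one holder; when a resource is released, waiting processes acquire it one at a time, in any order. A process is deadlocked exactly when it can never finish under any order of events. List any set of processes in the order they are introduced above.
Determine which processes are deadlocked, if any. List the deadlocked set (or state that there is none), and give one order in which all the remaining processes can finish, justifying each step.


Deadlocked set: T_c and T_b.
Key observation: along T_c -> T_b -> T_c, each member waits on what the next one holds — a deadlock; no other process is dragged down with it.
One completion order for the rest: T_g, T_h, T_i.
Check, step by step:
  run T_g (it waits on nothing); releases m14
  run T_h (it waits on nothing); releases m3
  T_i waits on m14 and m3 — all released -> runs and releases m13 and m9


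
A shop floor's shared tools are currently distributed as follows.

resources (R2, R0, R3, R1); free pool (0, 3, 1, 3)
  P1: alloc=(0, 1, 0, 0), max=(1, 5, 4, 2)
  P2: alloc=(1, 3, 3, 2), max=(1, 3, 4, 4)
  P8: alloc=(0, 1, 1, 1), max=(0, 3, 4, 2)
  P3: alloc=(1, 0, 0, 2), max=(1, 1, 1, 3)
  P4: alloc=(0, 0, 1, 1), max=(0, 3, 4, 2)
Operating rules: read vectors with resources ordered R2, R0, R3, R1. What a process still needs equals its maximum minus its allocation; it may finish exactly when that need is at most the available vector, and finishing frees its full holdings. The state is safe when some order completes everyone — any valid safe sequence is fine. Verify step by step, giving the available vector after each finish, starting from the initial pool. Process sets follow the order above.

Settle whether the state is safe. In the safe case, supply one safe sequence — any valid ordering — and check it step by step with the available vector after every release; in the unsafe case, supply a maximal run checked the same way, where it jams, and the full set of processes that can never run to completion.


The state is SAFE; one workable sequence: P2, P4, P1, P3, P8.
Key observation: reading the order forward, P2 is the first process whose need (0, 0, 1, 2) meets the free pool (0, 3, 1, 3) exactly on a resource it requests.
Verifying each step:
  pool = (0, 3, 1, 3)
  P2 needs (0, 0, 1, 2) <= (0, 3, 1, 3) -> finishes; pool += (1, 3, 3, 2) = (1, 6, 4, 5)
  P4 needs (0, 3, 3, 1) <= (1, 6, 4, 5) -> finishes; pool += (0, 0, 1, 1) = (1, 6, 5, 6)
  P1 needs (1, 4, 4, 2) <= (1, 6, 5, 6) -> finishes; pool += (0, 1, 0, 0) = (1, 7, 5, 6)
  P3 needs (0, 1, 1, 1) <= (1, 7, 5, 6) -> finishes; pool += (1, 0, 0, 2) = (2, 7, 5, 8)
  P8 needs (0, 2, 3, 1) <= (2, 7, 5, 8) -> finishes; pool += (0, 1, 1, 1) = (2, 8, 6, 9)


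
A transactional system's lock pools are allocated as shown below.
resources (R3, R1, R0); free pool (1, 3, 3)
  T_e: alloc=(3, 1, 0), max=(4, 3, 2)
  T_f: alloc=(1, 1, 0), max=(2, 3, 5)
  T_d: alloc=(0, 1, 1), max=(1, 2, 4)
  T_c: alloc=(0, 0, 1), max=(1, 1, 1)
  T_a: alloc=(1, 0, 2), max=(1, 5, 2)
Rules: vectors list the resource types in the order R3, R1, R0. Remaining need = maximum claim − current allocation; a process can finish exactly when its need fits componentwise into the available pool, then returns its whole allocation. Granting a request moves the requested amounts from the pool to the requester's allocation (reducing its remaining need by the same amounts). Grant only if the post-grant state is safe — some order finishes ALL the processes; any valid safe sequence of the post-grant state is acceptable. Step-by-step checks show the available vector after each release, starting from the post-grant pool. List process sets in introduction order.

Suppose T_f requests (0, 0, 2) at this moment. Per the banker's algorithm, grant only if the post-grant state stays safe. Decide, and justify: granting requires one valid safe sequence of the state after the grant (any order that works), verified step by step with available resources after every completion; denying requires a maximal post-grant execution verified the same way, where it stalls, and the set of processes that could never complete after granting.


DENY: after the grant no complete ordering would exist.
Key observation: after T_c, T_e the pool peaks at (4, 4, 2), and each blocked process is short somewhere: T_f on R0; T_d on R0; T_a on R1.
Pretend the grant happened; the run T_c, T_e goes as far as possible. Check, step by step:
  pool = (1, 3, 1)
  T_c needs (1, 1, 0) <= (1, 3, 1) -> finishes; pool += (0, 0, 1) = (1, 3, 2)
  T_e needs (1, 2, 2) <= (1, 3, 2) -> finishes; pool += (3, 1, 0) = (4, 4, 2)
  blocked: T_f wants (1, 2, 3), pool (4, 4, 2) — not enough R0
  blocked: T_d wants (1, 1, 3), pool (4, 4, 2) — not enough R0
  blocked: T_a wants (0, 5, 0), pool (4, 4, 2) — not enough R1
Post-grant, the permanently blocked set is T_f, T_d and T_a.


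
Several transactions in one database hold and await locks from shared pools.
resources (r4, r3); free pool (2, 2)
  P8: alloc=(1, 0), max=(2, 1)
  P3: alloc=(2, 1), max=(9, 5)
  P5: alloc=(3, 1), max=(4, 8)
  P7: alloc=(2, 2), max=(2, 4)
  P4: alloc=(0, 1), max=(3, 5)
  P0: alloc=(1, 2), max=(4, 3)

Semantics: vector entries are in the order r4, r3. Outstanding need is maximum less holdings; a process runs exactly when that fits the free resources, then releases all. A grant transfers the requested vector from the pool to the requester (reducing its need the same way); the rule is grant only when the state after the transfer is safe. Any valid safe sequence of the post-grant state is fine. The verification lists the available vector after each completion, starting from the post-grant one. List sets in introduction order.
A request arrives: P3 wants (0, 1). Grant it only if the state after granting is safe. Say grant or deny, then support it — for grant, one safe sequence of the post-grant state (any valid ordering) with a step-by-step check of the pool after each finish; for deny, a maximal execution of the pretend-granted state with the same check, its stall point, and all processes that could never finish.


DENY: after the grant no complete ordering would exist.
Key observation: after P8, P0, P7, P4 the pool peaks at (6, 6), and each blocked process is short somewhere: P3 on r4; P5 on r3.
On the post-grant state, P8, P0, P7, P4 is a maximal run — nothing extends it. Check, step by step:
  pool = (2, 1)
  P8 needs (1, 1) <= (2, 1) -> finishes; pool += (1, 0) = (3, 1)
  P0 needs (3, 1) <= (3, 1) -> finishes; pool += (1, 2) = (4, 3)
  P7 needs (0, 2) <= (4, 3) -> finishes; pool += (2, 2) = (6, 5)
  P4 needs (3, 4) <= (6, 5) -> finishes; pool += (0, 1) = (6, 6)
  blocked: P3 wants (7, 3), pool (6, 6) — not enough r4
  blocked: P5 wants (1, 7), pool (6, 6) — not enough r3
Processes that could never finish after the grant: P3 and P5.


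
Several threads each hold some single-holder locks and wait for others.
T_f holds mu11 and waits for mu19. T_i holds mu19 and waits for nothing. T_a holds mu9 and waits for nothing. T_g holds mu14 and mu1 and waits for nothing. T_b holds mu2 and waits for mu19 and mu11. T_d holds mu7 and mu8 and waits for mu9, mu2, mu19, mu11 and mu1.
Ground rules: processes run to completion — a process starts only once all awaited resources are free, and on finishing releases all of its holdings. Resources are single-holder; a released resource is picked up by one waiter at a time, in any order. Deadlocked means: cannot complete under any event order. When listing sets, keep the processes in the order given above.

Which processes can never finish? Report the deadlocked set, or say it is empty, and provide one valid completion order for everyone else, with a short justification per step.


Nothing here is deadlocked.
Key observation: although several processes wait, no cycle exists — each chain bottoms out at a free runner.
The rest can finish in the order T_i, T_f, T_a, T_b, T_g, T_d.
Check, step by step:
  T_i: no waits; runs immediately, freeing mu19
  T_f: everything it awaited (mu19) is free; runs, freeing mu11
  T_a: no waits; runs immediately, freeing mu9
  T_b: everything it awaited (mu19 and mu11) is free; runs, freeing mu2
  T_g: no waits; runs immediately, freeing mu14 and mu1
  T_d: everything it awaited (mu9, mu2, mu19, mu11 and mu1) is free; runs, freeing mu7 and mu8


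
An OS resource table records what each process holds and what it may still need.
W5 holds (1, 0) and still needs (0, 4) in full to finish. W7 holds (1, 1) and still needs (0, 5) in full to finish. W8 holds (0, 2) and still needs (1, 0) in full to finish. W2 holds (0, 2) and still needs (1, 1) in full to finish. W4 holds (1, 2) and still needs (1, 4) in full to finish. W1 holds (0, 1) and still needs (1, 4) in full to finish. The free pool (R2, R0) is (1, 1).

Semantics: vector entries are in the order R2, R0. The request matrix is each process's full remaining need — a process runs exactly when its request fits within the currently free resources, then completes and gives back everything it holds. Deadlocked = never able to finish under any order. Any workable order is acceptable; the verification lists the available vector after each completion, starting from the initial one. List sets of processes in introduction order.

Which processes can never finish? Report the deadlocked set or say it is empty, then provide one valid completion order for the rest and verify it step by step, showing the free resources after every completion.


Nothing here is deadlocked.
Key observation: there is always a runnable process — W2 first — so the state unwinds completely.
One completion order for the rest: W2, W8, W5, W7, W4, W1. Walking it through:
  pool = (1, 1)
  run W2 (needs (1, 1), free (1, 1)); after release of (0, 2) the pool is (1, 3)
  run W8 (needs (1, 0), free (1, 3)); after release of (0, 2) the pool is (1, 5)
  run W5 (needs (0, 4), free (1, 5)); after release of (1, 0) the pool is (2, 5)
  run W7 (needs (0, 5), free (2, 5)); after release of (1, 1) the pool is (3, 6)
  run W4 (needs (1, 4), free (3, 6)); after release of (1, 2) the pool is (4, 8)
  run W1 (needs (1, 4), free (4, 8)); after release of (0, 1) the pool is (4, 9)


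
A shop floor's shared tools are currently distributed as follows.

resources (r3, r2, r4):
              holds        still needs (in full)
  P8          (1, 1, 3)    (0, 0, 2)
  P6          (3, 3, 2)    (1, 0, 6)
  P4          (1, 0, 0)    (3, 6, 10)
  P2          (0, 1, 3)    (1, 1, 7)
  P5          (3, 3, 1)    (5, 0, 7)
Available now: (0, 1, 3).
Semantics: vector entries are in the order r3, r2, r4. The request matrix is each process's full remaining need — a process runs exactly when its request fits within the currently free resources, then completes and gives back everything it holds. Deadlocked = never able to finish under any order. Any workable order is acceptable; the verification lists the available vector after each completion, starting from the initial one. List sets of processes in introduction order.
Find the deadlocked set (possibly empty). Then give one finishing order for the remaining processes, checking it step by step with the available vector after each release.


Nothing here is deadlocked.
Key observation: there is always a runnable process — P8 first — so the state unwinds completely.
One completion order for the rest: P8, P6, P2, P4, P5. Walking it through:
  pool = (0, 1, 3)
  P8: need (0, 0, 2) fits (0, 1, 3); releases (1, 1, 3), pool now (1, 2, 6)
  P6: need (1, 0, 6) fits (1, 2, 6); releases (3, 3, 2), pool now (4, 5, 8)
  P2: need (1, 1, 7) fits (4, 5, 8); releases (0, 1, 3), pool now (4, 6, 11)
  P4: need (3, 6, 10) fits (4, 6, 11); releases (1, 0, 0), pool now (5, 6, 11)
  P5: need (5, 0, 7) fits (5, 6, 11); releases (3, 3, 1), pool now (8, 9, 12)


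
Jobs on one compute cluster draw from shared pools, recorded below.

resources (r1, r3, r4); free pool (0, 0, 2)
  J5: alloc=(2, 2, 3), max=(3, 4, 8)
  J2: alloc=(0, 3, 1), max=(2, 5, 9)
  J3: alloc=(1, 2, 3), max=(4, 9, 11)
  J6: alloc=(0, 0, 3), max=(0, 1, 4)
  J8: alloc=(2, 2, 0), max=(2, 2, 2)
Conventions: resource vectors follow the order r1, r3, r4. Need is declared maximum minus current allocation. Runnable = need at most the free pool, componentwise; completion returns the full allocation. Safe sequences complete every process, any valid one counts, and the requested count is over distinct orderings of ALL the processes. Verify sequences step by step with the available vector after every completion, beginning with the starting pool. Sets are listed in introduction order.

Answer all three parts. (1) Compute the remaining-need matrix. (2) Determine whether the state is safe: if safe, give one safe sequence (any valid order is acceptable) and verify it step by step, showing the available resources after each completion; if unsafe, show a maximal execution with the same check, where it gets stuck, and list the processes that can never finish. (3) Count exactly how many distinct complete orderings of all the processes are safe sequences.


(1) Remaining need (order r1, r3, r4):
  J5: (1, 2, 5)
  J2: (2, 2, 8)
  J3: (3, 7, 8)
  J6: (0, 1, 1)
  J8: (0, 0, 2)
(2) SAFE — a valid safe sequence is J8, J6, J5, J2, J3.
Key observation: the first exact fit in this order is J8 — it needs (0, 0, 2) with (0, 0, 2) free, meeting a requested resource to the last unit.
Verifying each step:
  pool = (0, 0, 2)
  run J8 (needs (0, 0, 2), free (0, 0, 2)); after release of (2, 2, 0) the pool is (2, 2, 2)
  run J6 (needs (0, 1, 1), free (2, 2, 2)); after release of (0, 0, 3) the pool is (2, 2, 5)
  run J5 (needs (1, 2, 5), free (2, 2, 5)); after release of (2, 2, 3) the pool is (4, 4, 8)
  run J2 (needs (2, 2, 8), free (4, 4, 8)); after release of (0, 3, 1) the pool is (4, 7, 9)
  run J3 (needs (3, 7, 8), free (4, 7, 9)); after release of (1, 2, 3) the pool is (5, 9, 12)
(3) Precisely 1 of the possible complete orderings is a safe sequence.


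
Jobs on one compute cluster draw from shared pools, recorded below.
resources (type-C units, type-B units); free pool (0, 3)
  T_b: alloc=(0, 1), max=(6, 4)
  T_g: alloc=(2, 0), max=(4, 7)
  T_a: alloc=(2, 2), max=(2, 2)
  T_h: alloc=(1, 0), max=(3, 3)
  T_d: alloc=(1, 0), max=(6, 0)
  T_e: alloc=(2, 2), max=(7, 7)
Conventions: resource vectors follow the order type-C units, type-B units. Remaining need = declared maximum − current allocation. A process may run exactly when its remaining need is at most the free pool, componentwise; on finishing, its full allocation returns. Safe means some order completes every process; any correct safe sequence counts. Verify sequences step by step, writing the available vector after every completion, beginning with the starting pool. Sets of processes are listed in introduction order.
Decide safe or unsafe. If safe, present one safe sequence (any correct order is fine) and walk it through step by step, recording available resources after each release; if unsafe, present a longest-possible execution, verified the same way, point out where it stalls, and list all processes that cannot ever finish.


UNSAFE — no complete ordering exists.
Key observation: after T_a, T_h the pool peaks at (3, 5), and each blocked process is short somewhere: T_b on type-C units; T_g on type-B units; T_d on type-C units; T_e on type-C units.
A maximal execution: T_a, T_h — then nothing else fits. Step-by-step check:
  pool = (0, 3)
  T_a needs (0, 0) <= (0, 3) -> finishes; pool += (2, 2) = (2, 5)
  T_h needs (2, 3) <= (2, 5) -> finishes; pool += (1, 0) = (3, 5)
  T_b cannot run: need (6, 3) vs free (3, 5) (insufficient type-C units)
  T_g cannot run: need (2, 7) vs free (3, 5) (insufficient type-B units)
  T_d cannot run: need (5, 0) vs free (3, 5) (insufficient type-C units)
  T_e cannot run: need (5, 5) vs free (3, 5) (insufficient type-C units)
Permanently blocked: T_b, T_g, T_d and T_e.


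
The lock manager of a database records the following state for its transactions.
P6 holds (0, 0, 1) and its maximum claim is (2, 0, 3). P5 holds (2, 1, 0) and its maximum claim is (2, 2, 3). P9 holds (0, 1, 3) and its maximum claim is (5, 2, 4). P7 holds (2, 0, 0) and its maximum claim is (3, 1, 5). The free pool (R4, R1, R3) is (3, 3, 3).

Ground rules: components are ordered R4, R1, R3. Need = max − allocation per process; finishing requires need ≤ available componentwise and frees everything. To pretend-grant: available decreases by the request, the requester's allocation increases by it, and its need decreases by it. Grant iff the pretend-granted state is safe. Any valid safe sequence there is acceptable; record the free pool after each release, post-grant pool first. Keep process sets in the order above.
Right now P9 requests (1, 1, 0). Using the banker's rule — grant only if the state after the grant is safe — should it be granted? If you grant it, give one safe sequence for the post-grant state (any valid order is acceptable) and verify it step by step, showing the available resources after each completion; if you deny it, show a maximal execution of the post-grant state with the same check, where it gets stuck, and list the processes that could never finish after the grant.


GRANT — the state after the grant stays safe, e.g. via P5, P6, P9, P7.
Key observation: granting shrinks the pool to (2, 2, 3), yet P5 still fits and the chain goes through.
Verifying the post-grant state step by step:
  pool = (2, 2, 3)
  run P5 (needs (0, 1, 3), free (2, 2, 3)); after release of (2, 1, 0) the pool is (4, 3, 3)
  run P6 (needs (2, 0, 2), free (4, 3, 3)); after release of (0, 0, 1) the pool is (4, 3, 4)
  run P9 (needs (4, 0, 1), free (4, 3, 4)); after release of (1, 2, 3) the pool is (5, 5, 7)
  run P7 (needs (1, 1, 5), free (5, 5, 7)); after release of (2, 0, 0) the pool is (7, 5, 7)


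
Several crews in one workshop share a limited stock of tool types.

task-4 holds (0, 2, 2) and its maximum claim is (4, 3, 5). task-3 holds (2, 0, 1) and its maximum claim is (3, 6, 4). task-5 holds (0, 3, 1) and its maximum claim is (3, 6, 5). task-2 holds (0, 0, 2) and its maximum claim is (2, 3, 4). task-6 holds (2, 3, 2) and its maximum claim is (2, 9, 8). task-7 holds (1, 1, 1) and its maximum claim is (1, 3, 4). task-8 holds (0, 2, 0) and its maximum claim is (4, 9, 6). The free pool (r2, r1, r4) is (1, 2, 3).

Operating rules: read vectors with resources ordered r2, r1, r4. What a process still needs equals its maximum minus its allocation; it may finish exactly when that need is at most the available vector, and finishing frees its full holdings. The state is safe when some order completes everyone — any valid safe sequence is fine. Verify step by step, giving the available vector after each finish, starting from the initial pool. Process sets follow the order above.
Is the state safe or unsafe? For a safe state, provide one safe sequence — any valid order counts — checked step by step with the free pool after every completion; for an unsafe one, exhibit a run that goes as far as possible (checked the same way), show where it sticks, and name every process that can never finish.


The state is UNSAFE.
Key observation: after task-7, task-2 the pool peaks at (2, 3, 6), and each blocked process is short somewhere: task-4 on r2; task-3 on r1; task-5 on r2; task-6 on r1; task-8 on r2, r1.
A maximal execution: task-7, task-2 — then nothing else fits. Verifying each step:
  pool = (1, 2, 3)
  run task-7 (needs (0, 2, 3), free (1, 2, 3)); after release of (1, 1, 1) the pool is (2, 3, 4)
  run task-2 (needs (2, 3, 2), free (2, 3, 4)); after release of (0, 0, 2) the pool is (2, 3, 6)
  blocked: task-4 wants (4, 1, 3), pool (2, 3, 6) — not enough r2
  blocked: task-3 wants (1, 6, 3), pool (2, 3, 6) — not enough r1
  blocked: task-5 wants (3, 3, 4), pool (2, 3, 6) — not enough r2
  blocked: task-6 wants (0, 6, 6), pool (2, 3, 6) — not enough r1
  blocked: task-8 wants (4, 7, 6), pool (2, 3, 6) — not enough r2 and r1
Never able to finish: task-4, task-3, task-5, task-6 and task-8.


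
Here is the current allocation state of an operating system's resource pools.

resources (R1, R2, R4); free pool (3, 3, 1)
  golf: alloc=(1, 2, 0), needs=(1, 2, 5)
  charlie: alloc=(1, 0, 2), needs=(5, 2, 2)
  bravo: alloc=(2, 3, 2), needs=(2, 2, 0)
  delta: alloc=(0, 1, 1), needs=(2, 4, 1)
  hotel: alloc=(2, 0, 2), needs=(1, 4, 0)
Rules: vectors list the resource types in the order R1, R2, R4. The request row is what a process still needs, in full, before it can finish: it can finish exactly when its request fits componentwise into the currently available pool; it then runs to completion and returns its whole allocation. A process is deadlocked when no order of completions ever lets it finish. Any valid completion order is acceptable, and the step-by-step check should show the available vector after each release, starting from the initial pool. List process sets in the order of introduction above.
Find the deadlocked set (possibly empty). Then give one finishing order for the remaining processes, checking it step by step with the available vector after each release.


No process is deadlocked.
Key observation: bravo can run right away; the returned allocation unlocks the remaining processes in turn.
The rest can finish in the order bravo, delta, charlie, hotel, golf. Step-by-step check:
  pool = (3, 3, 1)
  run bravo (needs (2, 2, 0), free (3, 3, 1)); after release of (2, 3, 2) the pool is (5, 6, 3)
  run delta (needs (2, 4, 1), free (5, 6, 3)); after release of (0, 1, 1) the pool is (5, 7, 4)
  run charlie (needs (5, 2, 2), free (5, 7, 4)); after release of (1, 0, 2) the pool is (6, 7, 6)
  run hotel (needs (1, 4, 0), free (6, 7, 6)); after release of (2, 0, 2) the pool is (8, 7, 8)
  run golf (needs (1, 2, 5), free (8, 7, 8)); after release of (1, 2, 0) the pool is (9, 9, 8)


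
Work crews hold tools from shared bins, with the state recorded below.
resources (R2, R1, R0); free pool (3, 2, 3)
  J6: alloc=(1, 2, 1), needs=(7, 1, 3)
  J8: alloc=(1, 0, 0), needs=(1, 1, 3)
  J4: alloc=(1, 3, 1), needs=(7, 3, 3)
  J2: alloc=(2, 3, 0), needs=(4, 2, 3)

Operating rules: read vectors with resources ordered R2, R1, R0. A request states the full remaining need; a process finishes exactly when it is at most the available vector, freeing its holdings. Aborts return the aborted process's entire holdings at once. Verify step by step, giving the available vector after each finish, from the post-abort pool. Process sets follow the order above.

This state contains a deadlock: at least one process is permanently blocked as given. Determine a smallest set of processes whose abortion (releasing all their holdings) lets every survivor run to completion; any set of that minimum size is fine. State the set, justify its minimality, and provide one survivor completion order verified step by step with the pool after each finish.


Abort J6.
Key observation: J4 was stuck for good until J6 gave back (1, 2, 1); in the order shown it finishes at step 3.
No smaller set exists: with zero aborts the deadlock remains.
Survivors finish in the order: J2, J8, J4. Step-by-step check (pool after the aborts first):
  pool = (4, 4, 4)
  run J2 (needs (4, 2, 3), free (4, 4, 4)); after release of (2, 3, 0) the pool is (6, 7, 4)
  run J8 (needs (1, 1, 3), free (6, 7, 4)); after release of (1, 0, 0) the pool is (7, 7, 4)
  run J4 (needs (7, 3, 3), free (7, 7, 4)); after release of (1, 3, 1) the pool is (8, 10, 5)


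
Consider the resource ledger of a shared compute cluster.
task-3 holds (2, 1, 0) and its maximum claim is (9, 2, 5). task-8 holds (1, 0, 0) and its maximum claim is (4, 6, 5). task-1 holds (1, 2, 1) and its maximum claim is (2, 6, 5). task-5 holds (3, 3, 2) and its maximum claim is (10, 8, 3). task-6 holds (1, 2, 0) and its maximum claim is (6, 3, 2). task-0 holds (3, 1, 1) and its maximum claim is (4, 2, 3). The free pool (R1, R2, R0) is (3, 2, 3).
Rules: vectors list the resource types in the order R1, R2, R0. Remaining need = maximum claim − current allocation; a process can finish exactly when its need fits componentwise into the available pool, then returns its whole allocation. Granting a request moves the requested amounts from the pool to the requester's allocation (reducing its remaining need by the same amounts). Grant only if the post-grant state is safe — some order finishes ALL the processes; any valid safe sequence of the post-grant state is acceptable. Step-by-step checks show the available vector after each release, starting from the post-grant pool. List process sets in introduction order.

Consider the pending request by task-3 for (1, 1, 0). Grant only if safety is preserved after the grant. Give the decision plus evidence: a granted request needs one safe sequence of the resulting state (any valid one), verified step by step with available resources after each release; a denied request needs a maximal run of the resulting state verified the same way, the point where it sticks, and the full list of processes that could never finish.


GRANT — the state after the grant stays safe, e.g. via task-0, task-6, task-1, task-3, task-8, task-5.
Key observation: post-grant, (2, 1, 3) remains, and an order beginning with task-0 completes everyone.
Check on the post-grant state, step by step:
  pool = (2, 1, 3)
  task-0: need (1, 1, 2) fits (2, 1, 3); releases (3, 1, 1), pool now (5, 2, 4)
  task-6: need (5, 1, 2) fits (5, 2, 4); releases (1, 2, 0), pool now (6, 4, 4)
  task-1: need (1, 4, 4) fits (6, 4, 4); releases (1, 2, 1), pool now (7, 6, 5)
  task-3: need (6, 0, 5) fits (7, 6, 5); releases (3, 2, 0), pool now (10, 8, 5)
  task-8: need (3, 6, 5) fits (10, 8, 5); releases (1, 0, 0), pool now (11, 8, 5)
  task-5: need (7, 5, 1) fits (11, 8, 5); releases (3, 3, 2), pool now (14, 11, 7)


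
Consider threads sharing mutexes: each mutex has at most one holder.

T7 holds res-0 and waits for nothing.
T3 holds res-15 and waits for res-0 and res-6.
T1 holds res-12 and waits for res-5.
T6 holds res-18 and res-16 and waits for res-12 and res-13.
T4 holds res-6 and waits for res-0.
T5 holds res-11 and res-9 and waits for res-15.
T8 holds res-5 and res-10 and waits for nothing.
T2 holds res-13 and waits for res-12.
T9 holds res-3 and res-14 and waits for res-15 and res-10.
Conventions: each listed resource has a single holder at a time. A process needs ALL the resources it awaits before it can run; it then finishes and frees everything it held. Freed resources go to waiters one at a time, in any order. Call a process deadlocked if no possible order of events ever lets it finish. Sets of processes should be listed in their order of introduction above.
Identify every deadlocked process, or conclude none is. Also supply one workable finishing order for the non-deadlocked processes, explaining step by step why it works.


Nothing here is deadlocked.
Key observation: all waits point, directly or indirectly, at processes that can finish, so nothing is permanently blocked.
A valid finishing order for the others: T7, T8, T1, T2, T4, T3, T6, T5, T9.
Walking it through:
  T7 waits on nothing -> runs at once and releases res-0
  T8 waits on nothing -> runs at once and releases res-5 and res-10
  run T1 (all its waits — res-5 — are resolved); releases res-12
  run T2 (all its waits — res-12 — are resolved); releases res-13
  run T4 (all its waits — res-0 — are resolved); releases res-6
  run T3 (all its waits — res-0 and res-6 — are resolved); releases res-15
  run T6 (all its waits — res-12 and res-13 — are resolved); releases res-18 and res-16
  run T5 (all its waits — res-15 — are resolved); releases res-11 and res-9
  run T9 (all its waits — res-15 and res-10 — are resolved); releases res-3 and res-14


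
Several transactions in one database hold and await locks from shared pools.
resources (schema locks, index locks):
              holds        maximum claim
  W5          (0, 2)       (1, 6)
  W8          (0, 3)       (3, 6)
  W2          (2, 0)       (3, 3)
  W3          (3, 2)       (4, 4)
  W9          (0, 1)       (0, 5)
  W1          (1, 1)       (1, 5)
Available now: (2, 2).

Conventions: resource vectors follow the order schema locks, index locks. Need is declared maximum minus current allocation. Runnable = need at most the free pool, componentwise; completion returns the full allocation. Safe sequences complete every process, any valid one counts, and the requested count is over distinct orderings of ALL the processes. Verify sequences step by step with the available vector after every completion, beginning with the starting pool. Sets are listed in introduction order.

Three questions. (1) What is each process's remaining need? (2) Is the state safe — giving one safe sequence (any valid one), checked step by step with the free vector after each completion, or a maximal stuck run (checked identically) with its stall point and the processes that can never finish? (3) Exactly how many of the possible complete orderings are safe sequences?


(1) Outstanding need per process (order schema locks, index locks):
  W5: (1, 4)
  W8: (3, 3)
  W2: (1, 3)
  W3: (1, 2)
  W9: (0, 4)
  W1: (0, 4)
(2) The state is SAFE; one workable sequence: W3, W8, W9, W5, W1, W2.
Key observation: W3 marks the first exact bind of the order: its need (1, 2) fits the free (2, 2) with zero slack on a requested resource.
Step-by-step check:
  pool = (2, 2)
  W3: need (1, 2) fits (2, 2); releases (3, 2), pool now (5, 4)
  W8: need (3, 3) fits (5, 4); releases (0, 3), pool now (5, 7)
  W9: need (0, 4) fits (5, 7); releases (0, 1), pool now (5, 8)
  W5: need (1, 4) fits (5, 8); releases (0, 2), pool now (5, 10)
  W1: need (0, 4) fits (5, 10); releases (1, 1), pool now (6, 11)
  W2: need (1, 3) fits (6, 11); releases (2, 0), pool now (8, 11)
(3) Exactly 120 of the possible complete orderings are safe sequences.


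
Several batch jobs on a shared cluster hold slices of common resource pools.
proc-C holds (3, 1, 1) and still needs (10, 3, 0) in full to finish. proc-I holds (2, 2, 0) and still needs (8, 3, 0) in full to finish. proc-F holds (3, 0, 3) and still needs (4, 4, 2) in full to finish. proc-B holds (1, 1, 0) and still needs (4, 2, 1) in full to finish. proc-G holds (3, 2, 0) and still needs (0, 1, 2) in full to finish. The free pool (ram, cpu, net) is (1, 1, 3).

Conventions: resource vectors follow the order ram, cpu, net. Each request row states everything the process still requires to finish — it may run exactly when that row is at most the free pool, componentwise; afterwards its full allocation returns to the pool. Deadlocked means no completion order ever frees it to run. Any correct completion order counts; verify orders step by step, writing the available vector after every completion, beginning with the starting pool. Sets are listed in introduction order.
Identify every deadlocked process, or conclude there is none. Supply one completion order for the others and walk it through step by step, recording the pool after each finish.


No process is deadlocked.
Key observation: no deadlock: proc-G fits now, and the freed resources carry the rest through.
One completion order for the rest: proc-G, proc-B, proc-F, proc-I, proc-C. Walking it through:
  pool = (1, 1, 3)
  proc-G: need (0, 1, 2) fits (1, 1, 3); releases (3, 2, 0), pool now (4, 3, 3)
  proc-B: need (4, 2, 1) fits (4, 3, 3); releases (1, 1, 0), pool now (5, 4, 3)
  proc-F: need (4, 4, 2) fits (5, 4, 3); releases (3, 0, 3), pool now (8, 4, 6)
  proc-I: need (8, 3, 0) fits (8, 4, 6); releases (2, 2, 0), pool now (10, 6, 6)
  proc-C: need (10, 3, 0) fits (10, 6, 6); releases (3, 1, 1), pool now (13, 7, 7)


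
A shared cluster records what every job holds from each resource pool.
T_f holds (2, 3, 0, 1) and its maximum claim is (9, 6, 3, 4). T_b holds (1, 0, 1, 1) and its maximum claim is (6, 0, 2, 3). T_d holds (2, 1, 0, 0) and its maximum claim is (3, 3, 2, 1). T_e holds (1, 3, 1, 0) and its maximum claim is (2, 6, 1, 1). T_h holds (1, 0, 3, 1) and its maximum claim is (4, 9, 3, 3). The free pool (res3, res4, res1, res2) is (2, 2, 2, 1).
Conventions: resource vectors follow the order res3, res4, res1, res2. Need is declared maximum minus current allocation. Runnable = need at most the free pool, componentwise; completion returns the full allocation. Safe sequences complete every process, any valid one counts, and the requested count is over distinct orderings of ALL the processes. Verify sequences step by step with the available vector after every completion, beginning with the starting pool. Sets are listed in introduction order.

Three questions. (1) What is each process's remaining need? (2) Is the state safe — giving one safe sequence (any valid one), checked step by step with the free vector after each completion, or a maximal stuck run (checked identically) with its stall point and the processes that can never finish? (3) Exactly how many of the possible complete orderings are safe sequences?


(1) Outstanding need per process (order res3, res4, res1, res2):
  T_f: (7, 3, 3, 3)
  T_b: (5, 0, 1, 2)
  T_d: (1, 2, 2, 1)
  T_e: (1, 3, 0, 1)
  T_h: (3, 9, 0, 2)
(2) UNSAFE — no complete ordering exists.
Key observation: T_d, T_e can finish, but then (5, 6, 3, 1) is all there is, and the blocked group's res2 demands exceed it.
A maximal execution: T_d, T_e — then nothing else fits. Check, step by step:
  pool = (2, 2, 2, 1)
  T_d needs (1, 2, 2, 1) <= (2, 2, 2, 1) -> finishes; pool += (2, 1, 0, 0) = (4, 3, 2, 1)
  T_e needs (1, 3, 0, 1) <= (4, 3, 2, 1) -> finishes; pool += (1, 3, 1, 0) = (5, 6, 3, 1)
  blocked: T_f wants (7, 3, 3, 3), pool (5, 6, 3, 1) — not enough res3 and res2
  blocked: T_b wants (5, 0, 1, 2), pool (5, 6, 3, 1) — not enough res2
  blocked: T_h wants (3, 9, 0, 2), pool (5, 6, 3, 1) — not enough res4 and res2
Processes that can never finish: T_f, T_b and T_h.
(3) Exactly 0 of the possible complete orderings are safe sequences.


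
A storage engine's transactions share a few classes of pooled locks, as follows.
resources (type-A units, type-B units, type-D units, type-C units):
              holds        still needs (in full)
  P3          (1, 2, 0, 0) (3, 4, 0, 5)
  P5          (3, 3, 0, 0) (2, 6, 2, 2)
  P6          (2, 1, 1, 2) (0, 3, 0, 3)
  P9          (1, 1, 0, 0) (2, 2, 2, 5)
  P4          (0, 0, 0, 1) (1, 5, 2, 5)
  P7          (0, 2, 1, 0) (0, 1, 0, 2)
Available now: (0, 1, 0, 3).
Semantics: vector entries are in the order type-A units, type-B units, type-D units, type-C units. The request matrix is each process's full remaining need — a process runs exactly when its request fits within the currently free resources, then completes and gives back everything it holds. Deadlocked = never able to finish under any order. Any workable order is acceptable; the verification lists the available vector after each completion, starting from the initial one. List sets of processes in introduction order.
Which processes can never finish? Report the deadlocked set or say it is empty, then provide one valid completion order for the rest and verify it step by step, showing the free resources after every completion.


Nothing here is deadlocked.
Key observation: P7 fits the free pool immediately, and its release cascades until everyone finishes.
A valid finishing order for the others: P7, P6, P9, P4, P3, P5. Walking it through:
  pool = (0, 1, 0, 3)
  run P7 (needs (0, 1, 0, 2), free (0, 1, 0, 3)); after release of (0, 2, 1, 0) the pool is (0, 3, 1, 3)
  run P6 (needs (0, 3, 0, 3), free (0, 3, 1, 3)); after release of (2, 1, 1, 2) the pool is (2, 4, 2, 5)
  run P9 (needs (2, 2, 2, 5), free (2, 4, 2, 5)); after release of (1, 1, 0, 0) the pool is (3, 5, 2, 5)
  run P4 (needs (1, 5, 2, 5), free (3, 5, 2, 5)); after release of (0, 0, 0, 1) the pool is (3, 5, 2, 6)
  run P3 (needs (3, 4, 0, 5), free (3, 5, 2, 6)); after release of (1, 2, 0, 0) the pool is (4, 7, 2, 6)
  run P5 (needs (2, 6, 2, 2), free (4, 7, 2, 6)); after release of (3, 3, 0, 0) the pool is (7, 10, 2, 6)
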